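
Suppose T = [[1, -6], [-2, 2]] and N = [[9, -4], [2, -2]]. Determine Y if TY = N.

T is on the left of Y, so left-multiply by T⁻¹: Y = T⁻¹N.
det T = -10, so T⁻¹ = [[-1/5, -3/5], [-1/5, -1/10]].
Y = T⁻¹N = [[-1/5, -3/5], [-1/5, -1/10]] · [[9, -4], [2, -2]] = [[-3, 2], [-2, 1]].

Y = [[-3, 2], [-2, 1]]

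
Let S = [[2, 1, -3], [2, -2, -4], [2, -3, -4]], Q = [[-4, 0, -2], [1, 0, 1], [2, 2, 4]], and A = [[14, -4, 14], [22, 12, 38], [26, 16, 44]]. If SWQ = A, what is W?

W = S⁻¹AQ⁻¹ (apply S⁻¹ on the left and Q⁻¹ on the right).
S has determinant -2; S⁻¹ = [[2, -13/2, 5], [0, 1, -1], [1, -4, 3]].
det Q = 4; the adjugate gives Q⁻¹ = [[-1/2, -1, 0], [-1/2, -3, 1/2], [1/2, 2, 0]].
S⁻¹A = [[15, -6, 1], [-4, -4, -6], [4, -4, -6]].
W = (S⁻¹A)Q⁻¹ = [[-4, 5, -3], [1, 4, -2], [-3, -4, -2]].

W = [[-4, 5, -3], [1, 4, -2], [-3, -4, -2]]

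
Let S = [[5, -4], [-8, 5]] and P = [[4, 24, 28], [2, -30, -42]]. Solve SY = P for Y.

Since S multiplies Y on the left, Y = S⁻¹P.
S has determinant -7; S⁻¹ = [[-5/7, -4/7], [-8/7, -5/7]].
Y = S⁻¹P = [[-5/7, -4/7], [-8/7, -5/7]] · [[4, 24, 28], [2, -30, -42]] = [[-4, 0, 4], [-6, -6, -2]].

Y = [[-4, 0, 4], [-6, -6, -2]]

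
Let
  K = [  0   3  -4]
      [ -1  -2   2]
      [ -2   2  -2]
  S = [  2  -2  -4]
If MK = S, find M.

M = [[6, 6, -4]]

K is on the right of M, so right-multiply by K⁻¹: M = SK⁻¹.
K has determinant 6; K⁻¹ = [[0, -1/3, -1/3], [-1, -4/3, 2/3], [-1, -1, 1/2]].
M = SK⁻¹ = [[2, -2, -4]] · [[0, -1/3, -1/3], [-1, -4/3, 2/3], [-1, -1, 1/2]] = [[6, 6, -4]].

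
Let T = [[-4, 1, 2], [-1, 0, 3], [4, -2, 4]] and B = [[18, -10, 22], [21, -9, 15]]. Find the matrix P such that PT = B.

P = [[2, -2, 6], [-3, 3, 3]]

T is on the right of P, so right-multiply by T⁻¹: P = BT⁻¹.
det T = -4, so T⁻¹ = [[-3/2, 2, -3/4], [-4, 6, -5/2], [-1/2, 1, -1/4]].
P = BT⁻¹ = [[18, -10, 22], [21, -9, 15]] · [[-3/2, 2, -3/4], [-4, 6, -5/2], [-1/2, 1, -1/4]] = [[2, -2, 6], [-3, 3, 3]].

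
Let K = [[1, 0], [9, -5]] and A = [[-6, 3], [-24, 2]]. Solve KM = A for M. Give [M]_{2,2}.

5

K is on the left of M, so left-multiply by K⁻¹: M = K⁻¹A.
det K = -5; the adjugate gives K⁻¹ = [[1, 0], [9/5, -1/5]].
M = K⁻¹A = [[1, 0], [9/5, -1/5]] · [[-6, 3], [-24, 2]] = [[-6, 3], [-6, 5]].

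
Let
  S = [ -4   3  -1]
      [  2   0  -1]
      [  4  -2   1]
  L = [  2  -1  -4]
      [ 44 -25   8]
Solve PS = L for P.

P = [[-3, 3, -4], [-5, 2, 5]]

S is on the right of P, so right-multiply by S⁻¹: P = LS⁻¹.
S has determinant -6; S⁻¹ = [[1/3, 1/6, 1/2], [1, 0, 1], [2/3, -2/3, 1]].
P = LS⁻¹ = [[2, -1, -4], [44, -25, 8]] · [[1/3, 1/6, 1/2], [1, 0, 1], [2/3, -2/3, 1]] = [[-3, 3, -4], [-5, 2, 5]].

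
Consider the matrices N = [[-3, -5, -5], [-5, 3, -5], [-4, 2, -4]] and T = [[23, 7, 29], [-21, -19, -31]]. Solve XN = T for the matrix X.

N is on the right of X, so right-multiply by N⁻¹: X = TN⁻¹.
det N = -4; the adjugate gives N⁻¹ = [[1/2, 15/2, -10], [0, 2, -5/2], [-1/2, -13/2, 17/2]].
X = TN⁻¹ = [[23, 7, 29], [-21, -19, -31]] · [[1/2, 15/2, -10], [0, 2, -5/2], [-1/2, -13/2, 17/2]] = [[-3, -2, -1], [5, 6, -6]].

X = [[-3, -2, -1], [5, 6, -6]]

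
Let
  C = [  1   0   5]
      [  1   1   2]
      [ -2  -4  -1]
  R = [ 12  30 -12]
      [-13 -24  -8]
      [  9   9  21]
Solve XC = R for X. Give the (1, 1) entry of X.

Since C sits to the right of X, X = RC⁻¹.
C has determinant -3; C⁻¹ = [[-7/3, 20/3, 5/3], [1, -3, -1], [2/3, -4/3, -1/3]].
X = RC⁻¹ = [[12, 30, -12], [-13, -24, -8], [9, 9, 21]] · [[-7/3, 20/3, 5/3], [1, -3, -1], [2/3, -4/3, -1/3]] = [[-6, 6, -6], [1, -4, 5], [2, 5, -1]].

-6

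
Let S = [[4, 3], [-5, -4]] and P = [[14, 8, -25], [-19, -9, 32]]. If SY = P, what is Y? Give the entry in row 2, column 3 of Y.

S is on the left of Y, so left-multiply by S⁻¹: Y = S⁻¹P.
det S = -1, so S⁻¹ = [[4, 3], [-5, -4]].
Y = S⁻¹P = [[4, 3], [-5, -4]] · [[14, 8, -25], [-19, -9, 32]] = [[-1, 5, -4], [6, -4, -3]].

-3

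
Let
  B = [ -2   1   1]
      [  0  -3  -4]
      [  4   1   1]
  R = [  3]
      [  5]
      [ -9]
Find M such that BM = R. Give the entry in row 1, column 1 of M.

Since B multiplies M on the left, M = B⁻¹R.
det B = -6, so B⁻¹ = [[-1/6, 0, 1/6], [8/3, 1, 4/3], [-2, -1, -1]].
M = B⁻¹R = [[-1/6, 0, 1/6], [8/3, 1, 4/3], [-2, -1, -1]] · [[3], [5], [-9]] = [[-2], [1], [-2]].

-2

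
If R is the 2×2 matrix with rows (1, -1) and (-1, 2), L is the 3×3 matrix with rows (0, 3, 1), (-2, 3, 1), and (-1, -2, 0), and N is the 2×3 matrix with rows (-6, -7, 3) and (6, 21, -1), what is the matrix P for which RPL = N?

P = [[4, 1, 4], [0, 2, -4]]

Isolating P: multiply by R⁻¹ from the left and L⁻¹ from the right, so P = R⁻¹NL⁻¹.
R has determinant 1; R⁻¹ = [[2, 1], [1, 1]].
L has determinant 4; L⁻¹ = [[1/2, -1/2, 0], [-1/4, 1/4, -1/2], [7/4, -3/4, 3/2]].
R⁻¹N = [[-6, 7, 5], [0, 14, 2]].
P = (R⁻¹N)L⁻¹ = [[4, 1, 4], [0, 2, -4]].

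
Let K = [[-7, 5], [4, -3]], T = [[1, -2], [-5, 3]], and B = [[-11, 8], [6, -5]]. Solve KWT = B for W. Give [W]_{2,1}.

-3

W = K⁻¹BT⁻¹ (apply K⁻¹ on the left and T⁻¹ on the right).
det K = 1, so K⁻¹ = [[-3, -5], [-4, -7]].
T has determinant -7; T⁻¹ = [[-3/7, -2/7], [-5/7, -1/7]].
K⁻¹B = [[3, 1], [2, 3]].
W = (K⁻¹B)T⁻¹ = [[-2, -1], [-3, -1]].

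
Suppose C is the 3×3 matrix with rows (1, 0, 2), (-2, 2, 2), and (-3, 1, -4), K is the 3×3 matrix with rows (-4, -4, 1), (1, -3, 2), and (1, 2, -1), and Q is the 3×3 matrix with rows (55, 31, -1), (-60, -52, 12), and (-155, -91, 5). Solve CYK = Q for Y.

Left-multiply by C⁻¹ and right-multiply by K⁻¹: Y = C⁻¹QK⁻¹.
C has determinant -2; C⁻¹ = [[5, -1, 2], [7, -1, 3], [-2, 1/2, -1]].
det K = -3; the adjugate gives K⁻¹ = [[1/3, 2/3, 5/3], [-1, -1, -3], [-5/3, -4/3, -16/3]].
C⁻¹Q = [[25, 25, -7], [-20, -4, -4], [15, 3, 3]].
Y = (C⁻¹Q)K⁻¹ = [[-5, 1, 4], [4, -4, 0], [-3, 3, 0]].

Y = [[-5, 1, 4], [4, -4, 0], [-3, 3, 0]]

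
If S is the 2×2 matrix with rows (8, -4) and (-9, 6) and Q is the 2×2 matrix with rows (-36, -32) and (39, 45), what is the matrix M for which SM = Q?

Since S multiplies M on the left, M = S⁻¹Q.
det S = 12, so S⁻¹ = [[1/2, 1/3], [3/4, 2/3]].
M = S⁻¹Q = [[1/2, 1/3], [3/4, 2/3]] · [[-36, -32], [39, 45]] = [[-5, -1], [-1, 6]].

M = [[-5, -1], [-1, 6]]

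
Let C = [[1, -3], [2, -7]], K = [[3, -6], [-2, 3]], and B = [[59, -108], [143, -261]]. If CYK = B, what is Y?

Y = [[-2, 5], [-5, 5]]

Isolating Y: multiply by C⁻¹ from the left and K⁻¹ from the right, so Y = C⁻¹BK⁻¹.
det C = -1, so C⁻¹ = [[7, -3], [2, -1]].
det K = -3, so K⁻¹ = [[-1, -2], [-2/3, -1]].
C⁻¹B = [[-16, 27], [-25, 45]].
Y = (C⁻¹B)K⁻¹ = [[-2, 5], [-5, 5]].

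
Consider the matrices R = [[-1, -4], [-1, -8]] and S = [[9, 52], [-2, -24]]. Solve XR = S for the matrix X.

X = [[-5, -4], [-2, 4]]

Right-multiplying both sides by R⁻¹ gives X = SR⁻¹.
R has determinant 4; R⁻¹ = [[-2, 1], [1/4, -1/4]].
X = SR⁻¹ = [[9, 52], [-2, -24]] · [[-2, 1], [1/4, -1/4]] = [[-5, -4], [-2, 4]].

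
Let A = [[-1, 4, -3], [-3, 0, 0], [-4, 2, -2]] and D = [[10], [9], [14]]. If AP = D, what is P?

P = [[-3], [4], [3]]

A is on the left of P, so left-multiply by A⁻¹: P = A⁻¹D.
det A = -6; the adjugate gives A⁻¹ = [[0, -1/3, 0], [1, 5/3, -3/2], [1, 7/3, -2]].
P = A⁻¹D = [[0, -1/3, 0], [1, 5/3, -3/2], [1, 7/3, -2]] · [[10], [9], [14]] = [[-3], [4], [3]].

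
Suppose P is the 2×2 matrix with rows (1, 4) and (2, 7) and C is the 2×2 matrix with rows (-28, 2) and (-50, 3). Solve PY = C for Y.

Y = [[-4, -2], [-6, 1]]

Left-multiplying both sides by P⁻¹ gives Y = P⁻¹C.
det P = -1, so P⁻¹ = [[-7, 4], [2, -1]].
Y = P⁻¹C = [[-7, 4], [2, -1]] · [[-28, 2], [-50, 3]] = [[-4, -2], [-6, 1]].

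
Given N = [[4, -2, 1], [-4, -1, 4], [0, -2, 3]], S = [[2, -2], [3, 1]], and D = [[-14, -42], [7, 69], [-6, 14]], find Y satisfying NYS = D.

Y = [[3, -2], [-3, 5], [-4, 4]]

Isolating Y: multiply by N⁻¹ from the left and S⁻¹ from the right, so Y = N⁻¹DS⁻¹.
det N = 4; the adjugate gives N⁻¹ = [[5/4, 1, -7/4], [3, 3, -5], [2, 2, -3]].
det S = 8; the adjugate gives S⁻¹ = [[1/8, 1/4], [-3/8, 1/4]].
N⁻¹D = [[0, -8], [9, 11], [4, 12]].
Y = (N⁻¹D)S⁻¹ = [[3, -2], [-3, 5], [-4, 4]].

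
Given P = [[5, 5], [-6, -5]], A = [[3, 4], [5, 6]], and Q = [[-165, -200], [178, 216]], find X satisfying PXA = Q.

Isolating X: multiply by P⁻¹ from the left and A⁻¹ from the right, so X = P⁻¹QA⁻¹.
P has determinant 5; P⁻¹ = [[-1, -1], [6/5, 1]].
det A = -2; the adjugate gives A⁻¹ = [[-3, 2], [5/2, -3/2]].
P⁻¹Q = [[-13, -16], [-20, -24]].
X = (P⁻¹Q)A⁻¹ = [[-1, -2], [0, -4]].

X = [[-1, -2], [0, -4]]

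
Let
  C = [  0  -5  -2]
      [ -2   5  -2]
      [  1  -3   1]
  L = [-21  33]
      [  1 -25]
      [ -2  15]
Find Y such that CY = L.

C is on the left of Y, so left-multiply by C⁻¹: Y = C⁻¹L.
det C = -2, so C⁻¹ = [[1/2, -11/2, -10], [0, -1, -2], [-1/2, 5/2, 5]].
Y = C⁻¹L = [[1/2, -11/2, -10], [0, -1, -2], [-1/2, 5/2, 5]] · [[-21, 33], [1, -25], [-2, 15]] = [[4, 4], [3, -5], [3, -4]].

Y = [[4, 4], [3, -5], [3, -4]]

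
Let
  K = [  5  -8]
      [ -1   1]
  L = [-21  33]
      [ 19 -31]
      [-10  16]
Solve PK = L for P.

K is on the right of P, so right-multiply by K⁻¹: P = LK⁻¹.
K has determinant -3; K⁻¹ = [[-1/3, -8/3], [-1/3, -5/3]].
P = LK⁻¹ = [[-21, 33], [19, -31], [-10, 16]] · [[-1/3, -8/3], [-1/3, -5/3]] = [[-4, 1], [4, 1], [-2, 0]].

P = [[-4, 1], [4, 1], [-2, 0]]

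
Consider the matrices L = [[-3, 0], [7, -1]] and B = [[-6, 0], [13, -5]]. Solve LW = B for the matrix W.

Left-multiplying both sides by L⁻¹ gives W = L⁻¹B.
det L = 3; the adjugate gives L⁻¹ = [[-1/3, 0], [-7/3, -1]].
W = L⁻¹B = [[-1/3, 0], [-7/3, -1]] · [[-6, 0], [13, -5]] = [[2, 0], [1, 5]].

W = [[2, 0], [1, 5]]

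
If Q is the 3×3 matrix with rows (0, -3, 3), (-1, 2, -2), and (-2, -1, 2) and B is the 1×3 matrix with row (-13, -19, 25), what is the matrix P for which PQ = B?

P = [[5, 1, 6]]

Since Q sits to the right of P, P = BQ⁻¹.
det Q = -3, so Q⁻¹ = [[-2/3, -1, 0], [-2, -2, 1], [-5/3, -2, 1]].
P = BQ⁻¹ = [[-13, -19, 25]] · [[-2/3, -1, 0], [-2, -2, 1], [-5/3, -2, 1]] = [[5, 1, 6]].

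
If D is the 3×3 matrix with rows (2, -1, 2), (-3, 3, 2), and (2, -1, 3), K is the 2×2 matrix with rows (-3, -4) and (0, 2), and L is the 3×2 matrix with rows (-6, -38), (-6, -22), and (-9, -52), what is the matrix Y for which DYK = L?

Y = [[0, -4], [0, -3], [1, -5]]

Left-multiply by D⁻¹ and right-multiply by K⁻¹: Y = D⁻¹LK⁻¹.
det D = 3, so D⁻¹ = [[11/3, 1/3, -8/3], [13/3, 2/3, -10/3], [-1, 0, 1]].
K has determinant -6; K⁻¹ = [[-1/3, -2/3], [0, 1/2]].
D⁻¹L = [[0, -8], [0, -6], [-3, -14]].
Y = (D⁻¹L)K⁻¹ = [[0, -4], [0, -3], [1, -5]].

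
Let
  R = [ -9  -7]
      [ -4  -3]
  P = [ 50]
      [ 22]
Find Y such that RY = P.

Y = [[-4], [-2]]

Left-multiplying both sides by R⁻¹ gives Y = R⁻¹P.
det R = -1; the adjugate gives R⁻¹ = [[3, -7], [-4, 9]].
Y = R⁻¹P = [[3, -7], [-4, 9]] · [[50], [22]] = [[-4], [-2]].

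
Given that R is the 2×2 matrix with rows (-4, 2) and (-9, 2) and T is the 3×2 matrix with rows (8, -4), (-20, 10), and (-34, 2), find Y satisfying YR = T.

Y = [[-2, 0], [5, 0], [-5, 6]]

R is on the right of Y, so right-multiply by R⁻¹: Y = TR⁻¹.
det R = 10; the adjugate gives R⁻¹ = [[1/5, -1/5], [9/10, -2/5]].
Y = TR⁻¹ = [[8, -4], [-20, 10], [-34, 2]] · [[1/5, -1/5], [9/10, -2/5]] = [[-2, 0], [5, 0], [-5, 6]].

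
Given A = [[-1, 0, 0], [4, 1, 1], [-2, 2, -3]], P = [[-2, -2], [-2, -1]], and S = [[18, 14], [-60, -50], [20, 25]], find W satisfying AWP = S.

W = A⁻¹SP⁻¹ (apply A⁻¹ on the left and P⁻¹ on the right).
det A = 5, so A⁻¹ = [[-1, 0, 0], [2, 3/5, 1/5], [2, 2/5, -1/5]].
det P = -2; the adjugate gives P⁻¹ = [[1/2, -1], [-1, 1]].
A⁻¹S = [[-18, -14], [4, 3], [8, 3]].
W = (A⁻¹S)P⁻¹ = [[5, 4], [-1, -1], [1, -5]].

W = [[5, 4], [-1, -1], [1, -5]]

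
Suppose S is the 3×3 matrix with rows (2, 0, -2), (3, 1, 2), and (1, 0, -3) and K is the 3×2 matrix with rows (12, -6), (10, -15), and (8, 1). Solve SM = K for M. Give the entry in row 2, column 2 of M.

Since S multiplies M on the left, M = S⁻¹K.
S has determinant -4; S⁻¹ = [[3/4, 0, -1/2], [-11/4, 1, 5/2], [1/4, 0, -1/2]].
M = S⁻¹K = [[3/4, 0, -1/2], [-11/4, 1, 5/2], [1/4, 0, -1/2]] · [[12, -6], [10, -15], [8, 1]] = [[5, -5], [-3, 4], [-1, -2]].

4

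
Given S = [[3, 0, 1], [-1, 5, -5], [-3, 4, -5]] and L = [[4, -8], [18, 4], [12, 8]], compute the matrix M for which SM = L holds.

Left-multiplying both sides by S⁻¹ gives M = S⁻¹L.
det S = -4, so S⁻¹ = [[5/4, -1, 5/4], [-5/2, 3, -7/2], [-11/4, 3, -15/4]].
M = S⁻¹L = [[5/4, -1, 5/4], [-5/2, 3, -7/2], [-11/4, 3, -15/4]] · [[4, -8], [18, 4], [12, 8]] = [[2, -4], [2, 4], [-2, 4]].

M = [[2, -4], [2, 4], [-2, 4]]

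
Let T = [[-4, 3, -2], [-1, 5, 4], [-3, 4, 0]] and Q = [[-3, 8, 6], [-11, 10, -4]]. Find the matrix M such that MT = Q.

M = [[3, 3, -4], [2, 0, 1]]

Since T sits to the right of M, M = QT⁻¹.
det T = 6, so T⁻¹ = [[-8/3, -4/3, 11/3], [-2, -1, 3], [11/6, 7/6, -17/6]].
M = QT⁻¹ = [[-3, 8, 6], [-11, 10, -4]] · [[-8/3, -4/3, 11/3], [-2, -1, 3], [11/6, 7/6, -17/6]] = [[3, 3, -4], [2, 0, 1]].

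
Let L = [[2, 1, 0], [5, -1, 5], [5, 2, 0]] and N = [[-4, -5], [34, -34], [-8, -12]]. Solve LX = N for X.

Since L multiplies X on the left, X = L⁻¹N.
L has determinant 5; L⁻¹ = [[-2, 0, 1], [5, 0, -2], [3, 1/5, -7/5]].
X = L⁻¹N = [[-2, 0, 1], [5, 0, -2], [3, 1/5, -7/5]] · [[-4, -5], [34, -34], [-8, -12]] = [[0, -2], [-4, -1], [6, -5]].

X = [[0, -2], [-4, -1], [6, -5]]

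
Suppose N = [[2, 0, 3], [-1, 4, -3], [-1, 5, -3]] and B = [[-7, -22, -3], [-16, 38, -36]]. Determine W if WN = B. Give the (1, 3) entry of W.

Since N sits to the right of W, W = BN⁻¹.
det N = 3; the adjugate gives N⁻¹ = [[1, 5, -4], [0, -1, 1], [-1/3, -10/3, 8/3]].
W = BN⁻¹ = [[-7, -22, -3], [-16, 38, -36]] · [[1, 5, -4], [0, -1, 1], [-1/3, -10/3, 8/3]] = [[-6, -3, -2], [-4, 2, 6]].

-2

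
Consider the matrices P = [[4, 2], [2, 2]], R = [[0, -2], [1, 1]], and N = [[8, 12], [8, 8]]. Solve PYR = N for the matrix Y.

Left-multiply by P⁻¹ and right-multiply by R⁻¹: Y = P⁻¹NR⁻¹.
det P = 4, so P⁻¹ = [[1/2, -1/2], [-1/2, 1]].
R has determinant 2; R⁻¹ = [[1/2, 1], [-1/2, 0]].
P⁻¹N = [[0, 2], [4, 2]].
Y = (P⁻¹N)R⁻¹ = [[-1, 0], [1, 4]].

Y = [[-1, 0], [1, 4]]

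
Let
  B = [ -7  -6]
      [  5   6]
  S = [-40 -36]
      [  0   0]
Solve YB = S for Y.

B is on the right of Y, so right-multiply by B⁻¹: Y = SB⁻¹.
det B = -12, so B⁻¹ = [[-1/2, -1/2], [5/12, 7/12]].
Y = SB⁻¹ = [[-40, -36], [0, 0]] · [[-1/2, -1/2], [5/12, 7/12]] = [[5, -1], [0, 0]].

Y = [[5, -1], [0, 0]]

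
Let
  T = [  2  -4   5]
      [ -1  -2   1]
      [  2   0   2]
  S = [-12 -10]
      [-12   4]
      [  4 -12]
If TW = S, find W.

W = [[6, 0], [1, -5], [-4, -6]]

Since T multiplies W on the left, W = T⁻¹S.
det T = -4; the adjugate gives T⁻¹ = [[1, -2, -3/2], [-1, 3/2, 7/4], [-1, 2, 2]].
W = T⁻¹S = [[1, -2, -3/2], [-1, 3/2, 7/4], [-1, 2, 2]] · [[-12, -10], [-12, 4], [4, -12]] = [[6, 0], [1, -5], [-4, -6]].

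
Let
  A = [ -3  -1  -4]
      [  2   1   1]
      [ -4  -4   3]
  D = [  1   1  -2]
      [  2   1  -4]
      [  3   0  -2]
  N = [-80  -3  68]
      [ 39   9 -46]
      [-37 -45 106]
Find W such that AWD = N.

W = [[1, 2, 3], [4, 2, -2], [-3, 0, 4]]

W = A⁻¹ND⁻¹ (apply A⁻¹ on the left and D⁻¹ on the right).
A has determinant 5; A⁻¹ = [[7/5, 19/5, 3/5], [-2, -5, -1], [-4/5, -8/5, -1/5]].
D has determinant -4; D⁻¹ = [[1/2, -1/2, 1/2], [2, -1, 0], [3/4, -3/4, 1/4]].
A⁻¹N = [[14, 3, -16], [2, 6, -12], [9, -3, -2]].
W = (A⁻¹N)D⁻¹ = [[1, 2, 3], [4, 2, -2], [-3, 0, 4]].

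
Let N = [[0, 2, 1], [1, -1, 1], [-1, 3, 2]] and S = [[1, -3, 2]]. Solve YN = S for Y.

Since N sits to the right of Y, Y = SN⁻¹.
det N = -4, so N⁻¹ = [[5/4, 1/4, -3/4], [3/4, -1/4, -1/4], [-1/2, 1/2, 1/2]].
Y = SN⁻¹ = [[1, -3, 2]] · [[5/4, 1/4, -3/4], [3/4, -1/4, -1/4], [-1/2, 1/2, 1/2]] = [[-2, 2, 1]].

Y = [[-2, 2, 1]]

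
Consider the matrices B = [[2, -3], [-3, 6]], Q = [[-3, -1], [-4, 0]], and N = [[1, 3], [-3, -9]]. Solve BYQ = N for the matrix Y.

Y = [[3, -2], [3, -2]]

Left-multiply by B⁻¹ and right-multiply by Q⁻¹: Y = B⁻¹NQ⁻¹.
det B = 3; the adjugate gives B⁻¹ = [[2, 1], [1, 2/3]].
det Q = -4; the adjugate gives Q⁻¹ = [[0, -1/4], [-1, 3/4]].
B⁻¹N = [[-1, -3], [-1, -3]].
Y = (B⁻¹N)Q⁻¹ = [[3, -2], [3, -2]].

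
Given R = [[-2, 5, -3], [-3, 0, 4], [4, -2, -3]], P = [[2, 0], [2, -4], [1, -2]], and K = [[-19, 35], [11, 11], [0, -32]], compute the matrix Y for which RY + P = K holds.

RY = K − P = [[-21, 35], [9, 15], [-1, -30]].
R is on the left of Y, so left-multiply by R⁻¹: Y = R⁻¹(K − P).
det R = 1; the adjugate gives R⁻¹ = [[8, 21, 20], [7, 18, 17], [6, 16, 15]].
Y = R⁻¹(K − P) = [[1, -5], [-2, 5], [3, 0]].

Y = [[1, -5], [-2, 5], [3, 0]]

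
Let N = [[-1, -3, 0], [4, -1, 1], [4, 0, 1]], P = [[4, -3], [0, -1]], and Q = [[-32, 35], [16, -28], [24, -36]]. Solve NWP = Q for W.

Isolating W: multiply by N⁻¹ from the left and P⁻¹ from the right, so W = N⁻¹QP⁻¹.
det N = 1; the adjugate gives N⁻¹ = [[-1, 3, -3], [0, -1, 1], [4, -12, 13]].
det P = -4, so P⁻¹ = [[1/4, -3/4], [0, -1]].
N⁻¹Q = [[8, -11], [8, -8], [-8, 8]].
W = (N⁻¹Q)P⁻¹ = [[2, 5], [2, 2], [-2, -2]].

W = [[2, 5], [2, 2], [-2, -2]]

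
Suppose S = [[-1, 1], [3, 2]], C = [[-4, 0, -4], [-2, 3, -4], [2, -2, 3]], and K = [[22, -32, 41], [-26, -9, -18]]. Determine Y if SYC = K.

Y = [[1, 1, -4], [2, -5, 3]]

Left-multiply by S⁻¹ and right-multiply by C⁻¹: Y = S⁻¹KC⁻¹.
S has determinant -5; S⁻¹ = [[-2/5, 1/5], [3/5, 1/5]].
det C = 4; the adjugate gives C⁻¹ = [[1/4, 2, 3], [-1/2, -1, -2], [-1/2, -2, -3]].
S⁻¹K = [[-14, 11, -20], [8, -21, 21]].
Y = (S⁻¹K)C⁻¹ = [[1, 1, -4], [2, -5, 3]].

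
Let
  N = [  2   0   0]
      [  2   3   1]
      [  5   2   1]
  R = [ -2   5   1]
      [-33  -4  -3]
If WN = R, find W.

W = [[1, 3, -2], [-6, 2, -5]]

Since N sits to the right of W, W = RN⁻¹.
N has determinant 2; N⁻¹ = [[1/2, 0, 0], [3/2, 1, -1], [-11/2, -2, 3]].
W = RN⁻¹ = [[-2, 5, 1], [-33, -4, -3]] · [[1/2, 0, 0], [3/2, 1, -1], [-11/2, -2, 3]] = [[1, 3, -2], [-6, 2, -5]].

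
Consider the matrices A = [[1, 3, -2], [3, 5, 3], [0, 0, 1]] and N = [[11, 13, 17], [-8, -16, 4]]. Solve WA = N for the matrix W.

W = [[-4, 5, -6], [-2, -2, 6]]

A is on the right of W, so right-multiply by A⁻¹: W = NA⁻¹.
det A = -4, so A⁻¹ = [[-5/4, 3/4, -19/4], [3/4, -1/4, 9/4], [0, 0, 1]].
W = NA⁻¹ = [[11, 13, 17], [-8, -16, 4]] · [[-5/4, 3/4, -19/4], [3/4, -1/4, 9/4], [0, 0, 1]] = [[-4, 5, -6], [-2, -2, 6]].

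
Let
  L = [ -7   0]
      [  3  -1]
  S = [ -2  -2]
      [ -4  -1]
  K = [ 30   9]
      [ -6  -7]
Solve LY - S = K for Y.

Y = [[-4, -1], [-2, 5]]

LY = K + S = [[28, 7], [-10, -8]].
Left-multiplying both sides by L⁻¹ gives Y = L⁻¹(K + S).
det L = 7; the adjugate gives L⁻¹ = [[-1/7, 0], [-3/7, -1]].
Y = L⁻¹(K + S) = [[-4, -1], [-2, 5]].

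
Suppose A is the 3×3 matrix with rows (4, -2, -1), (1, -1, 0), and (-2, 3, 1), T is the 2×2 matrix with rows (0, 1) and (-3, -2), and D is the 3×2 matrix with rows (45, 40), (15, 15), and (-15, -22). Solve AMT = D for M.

Left-multiply by A⁻¹ and right-multiply by T⁻¹: M = A⁻¹DT⁻¹.
det A = -3, so A⁻¹ = [[1/3, 1/3, 1/3], [1/3, -2/3, 1/3], [-1/3, 8/3, 2/3]].
det T = 3, so T⁻¹ = [[-2/3, -1/3], [1, 0]].
A⁻¹D = [[15, 11], [0, -4], [15, 12]].
M = (A⁻¹D)T⁻¹ = [[1, -5], [-4, 0], [2, -5]].

M = [[1, -5], [-4, 0], [2, -5]]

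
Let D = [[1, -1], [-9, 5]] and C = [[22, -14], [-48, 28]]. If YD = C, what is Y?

Y = [[4, -2], [-3, 5]]

Since D sits to the right of Y, Y = CD⁻¹.
det D = -4; the adjugate gives D⁻¹ = [[-5/4, -1/4], [-9/4, -1/4]].
Y = CD⁻¹ = [[22, -14], [-48, 28]] · [[-5/4, -1/4], [-9/4, -1/4]] = [[4, -2], [-3, 5]].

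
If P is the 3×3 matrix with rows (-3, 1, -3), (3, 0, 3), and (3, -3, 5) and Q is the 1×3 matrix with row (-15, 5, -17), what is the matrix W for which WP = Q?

W = [[2, -2, -1]]

Since P sits to the right of W, W = QP⁻¹.
det P = -6, so P⁻¹ = [[-3/2, -2/3, -1/2], [1, 1, 0], [3/2, 1, 1/2]].
W = QP⁻¹ = [[-15, 5, -17]] · [[-3/2, -2/3, -1/2], [1, 1, 0], [3/2, 1, 1/2]] = [[2, -2, -1]].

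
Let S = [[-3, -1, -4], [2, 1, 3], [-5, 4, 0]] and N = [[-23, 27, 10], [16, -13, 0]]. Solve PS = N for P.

P = [[-1, 2, 6], [-3, -4, -3]]

S is on the right of P, so right-multiply by S⁻¹: P = NS⁻¹.
det S = -1, so S⁻¹ = [[12, 16, -1], [15, 20, -1], [-13, -17, 1]].
P = NS⁻¹ = [[-23, 27, 10], [16, -13, 0]] · [[12, 16, -1], [15, 20, -1], [-13, -17, 1]] = [[-1, 2, 6], [-3, -4, -3]].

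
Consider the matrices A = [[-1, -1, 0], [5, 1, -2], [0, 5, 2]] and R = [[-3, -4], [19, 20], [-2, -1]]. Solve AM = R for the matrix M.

Left-multiplying both sides by A⁻¹ gives M = A⁻¹R.
det A = -2, so A⁻¹ = [[-6, -1, -1], [5, 1, 1], [-25/2, -5/2, -2]].
M = A⁻¹R = [[-6, -1, -1], [5, 1, 1], [-25/2, -5/2, -2]] · [[-3, -4], [19, 20], [-2, -1]] = [[1, 5], [2, -1], [-6, 2]].

M = [[1, 5], [2, -1], [-6, 2]]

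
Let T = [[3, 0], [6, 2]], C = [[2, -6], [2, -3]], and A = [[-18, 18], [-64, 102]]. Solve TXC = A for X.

X = [[1, -4], [-4, -3]]

Left-multiply by T⁻¹ and right-multiply by C⁻¹: X = T⁻¹AC⁻¹.
det T = 6; the adjugate gives T⁻¹ = [[1/3, 0], [-1, 1/2]].
det C = 6; the adjugate gives C⁻¹ = [[-1/2, 1], [-1/3, 1/3]].
T⁻¹A = [[-6, 6], [-14, 33]].
X = (T⁻¹A)C⁻¹ = [[1, -4], [-4, -3]].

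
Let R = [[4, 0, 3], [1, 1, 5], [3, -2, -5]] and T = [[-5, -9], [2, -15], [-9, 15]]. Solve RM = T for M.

M = [[-2, 0], [-1, 0], [1, -3]]

Since R multiplies M on the left, M = R⁻¹T.
det R = 5, so R⁻¹ = [[1, -6/5, -3/5], [4, -29/5, -17/5], [-1, 8/5, 4/5]].
M = R⁻¹T = [[1, -6/5, -3/5], [4, -29/5, -17/5], [-1, 8/5, 4/5]] · [[-5, -9], [2, -15], [-9, 15]] = [[-2, 0], [-1, 0], [1, -3]].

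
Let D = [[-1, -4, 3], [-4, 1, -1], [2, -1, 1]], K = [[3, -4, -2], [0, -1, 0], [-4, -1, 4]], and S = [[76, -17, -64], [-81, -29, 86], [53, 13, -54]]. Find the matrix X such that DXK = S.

X = D⁻¹SK⁻¹ (apply D⁻¹ on the left and K⁻¹ on the right).
det D = -2; the adjugate gives D⁻¹ = [[0, -1/2, -1/2], [-1, 7/2, 13/2], [-1, 9/2, 17/2]].
det K = -4, so K⁻¹ = [[1, -9/2, 1/2], [0, -1, 0], [1, -19/4, 3/4]].
D⁻¹S = [[14, 8, -16], [-15, 0, 14], [10, -3, -8]].
X = (D⁻¹S)K⁻¹ = [[-2, 5, -5], [-1, 1, 3], [2, -4, -1]].

X = [[-2, 5, -5], [-1, 1, 3], [2, -4, -1]]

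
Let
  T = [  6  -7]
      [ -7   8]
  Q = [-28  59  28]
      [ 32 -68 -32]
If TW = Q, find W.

Since T multiplies W on the left, W = T⁻¹Q.
T has determinant -1; T⁻¹ = [[-8, -7], [-7, -6]].
W = T⁻¹Q = [[-8, -7], [-7, -6]] · [[-28, 59, 28], [32, -68, -32]] = [[0, 4, 0], [4, -5, -4]].

W = [[0, 4, 0], [4, -5, -4]]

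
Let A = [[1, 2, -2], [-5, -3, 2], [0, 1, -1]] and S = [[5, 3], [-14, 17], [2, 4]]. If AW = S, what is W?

A is on the left of W, so left-multiply by A⁻¹: W = A⁻¹S.
A has determinant 1; A⁻¹ = [[1, 0, -2], [-5, -1, 8], [-5, -1, 7]].
W = A⁻¹S = [[1, 0, -2], [-5, -1, 8], [-5, -1, 7]] · [[5, 3], [-14, 17], [2, 4]] = [[1, -5], [5, 0], [3, -4]].

W = [[1, -5], [5, 0], [3, -4]]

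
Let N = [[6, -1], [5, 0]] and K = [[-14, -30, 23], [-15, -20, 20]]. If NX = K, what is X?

X = [[-3, -4, 4], [-4, 6, 1]]

Since N multiplies X on the left, X = N⁻¹K.
det N = 5; the adjugate gives N⁻¹ = [[0, 1/5], [-1, 6/5]].
X = N⁻¹K = [[0, 1/5], [-1, 6/5]] · [[-14, -30, 23], [-15, -20, 20]] = [[-3, -4, 4], [-4, 6, 1]].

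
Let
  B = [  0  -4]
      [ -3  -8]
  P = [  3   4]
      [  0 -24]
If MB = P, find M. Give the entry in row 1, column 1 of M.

1

Since B sits to the right of M, M = PB⁻¹.
det B = -12; the adjugate gives B⁻¹ = [[2/3, -1/3], [-1/4, 0]].
M = PB⁻¹ = [[3, 4], [0, -24]] · [[2/3, -1/3], [-1/4, 0]] = [[1, -1], [6, 0]].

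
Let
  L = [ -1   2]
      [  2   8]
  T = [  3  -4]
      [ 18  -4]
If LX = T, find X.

X = [[1, 2], [2, -1]]

Since L multiplies X on the left, X = L⁻¹T.
L has determinant -12; L⁻¹ = [[-2/3, 1/6], [1/6, 1/12]].
X = L⁻¹T = [[-2/3, 1/6], [1/6, 1/12]] · [[3, -4], [18, -4]] = [[1, 2], [2, -1]].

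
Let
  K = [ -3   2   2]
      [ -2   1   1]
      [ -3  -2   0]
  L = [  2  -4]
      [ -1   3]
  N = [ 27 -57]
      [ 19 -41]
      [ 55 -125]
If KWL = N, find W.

Left-multiply by K⁻¹ and right-multiply by L⁻¹: W = K⁻¹NL⁻¹.
det K = 2; the adjugate gives K⁻¹ = [[1, -2, 0], [-3/2, 3, -1/2], [7/2, -6, 1/2]].
det L = 2; the adjugate gives L⁻¹ = [[3/2, 2], [1/2, 1]].
K⁻¹N = [[-11, 25], [-11, 25], [8, -16]].
W = (K⁻¹N)L⁻¹ = [[-4, 3], [-4, 3], [4, 0]].

W = [[-4, 3], [-4, 3], [4, 0]]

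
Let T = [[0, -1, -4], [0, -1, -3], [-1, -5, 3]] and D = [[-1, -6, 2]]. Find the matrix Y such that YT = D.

Y = [[-2, 3, 1]]

Right-multiplying both sides by T⁻¹ gives Y = DT⁻¹.
T has determinant 1; T⁻¹ = [[-18, 23, -1], [3, -4, 0], [-1, 1, 0]].
Y = DT⁻¹ = [[-1, -6, 2]] · [[-18, 23, -1], [3, -4, 0], [-1, 1, 0]] = [[-2, 3, 1]].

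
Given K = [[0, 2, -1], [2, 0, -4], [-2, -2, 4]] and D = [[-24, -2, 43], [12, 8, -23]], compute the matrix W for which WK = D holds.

W = [[5, -6, 6], [-1, 1, -5]]

Right-multiplying both sides by K⁻¹ gives W = DK⁻¹.
det K = 4; the adjugate gives K⁻¹ = [[-2, -3/2, -2], [0, -1/2, -1/2], [-1, -1, -1]].
W = DK⁻¹ = [[-24, -2, 43], [12, 8, -23]] · [[-2, -3/2, -2], [0, -1/2, -1/2], [-1, -1, -1]] = [[5, -6, 6], [-1, 1, -5]].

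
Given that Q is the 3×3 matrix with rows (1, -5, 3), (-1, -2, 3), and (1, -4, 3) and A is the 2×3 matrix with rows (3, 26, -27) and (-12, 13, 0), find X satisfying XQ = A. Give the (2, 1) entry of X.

-1

Since Q sits to the right of X, X = AQ⁻¹.
det Q = -6, so Q⁻¹ = [[-1, -1/2, 3/2], [-1, 0, 1], [-1, 1/6, 7/6]].
X = AQ⁻¹ = [[3, 26, -27], [-12, 13, 0]] · [[-1, -1/2, 3/2], [-1, 0, 1], [-1, 1/6, 7/6]] = [[-2, -6, -1], [-1, 6, -5]].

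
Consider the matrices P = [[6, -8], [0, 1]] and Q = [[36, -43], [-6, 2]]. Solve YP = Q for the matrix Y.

Y = [[6, 5], [-1, -6]]

Since P sits to the right of Y, Y = QP⁻¹.
det P = 6, so P⁻¹ = [[1/6, 4/3], [0, 1]].
Y = QP⁻¹ = [[36, -43], [-6, 2]] · [[1/6, 4/3], [0, 1]] = [[6, 5], [-1, -6]].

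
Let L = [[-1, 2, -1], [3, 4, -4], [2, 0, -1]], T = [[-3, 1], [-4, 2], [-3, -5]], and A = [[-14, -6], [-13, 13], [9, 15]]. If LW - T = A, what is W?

LW = A + T = [[-17, -5], [-17, 15], [6, 10]].
L is on the left of W, so left-multiply by L⁻¹: W = L⁻¹(A + T).
det L = 2, so L⁻¹ = [[-2, 1, -2], [-5/2, 3/2, -7/2], [-4, 2, -5]].
W = L⁻¹(A + T) = [[5, 5], [-4, 0], [4, 0]].

W = [[5, 5], [-4, 0], [4, 0]]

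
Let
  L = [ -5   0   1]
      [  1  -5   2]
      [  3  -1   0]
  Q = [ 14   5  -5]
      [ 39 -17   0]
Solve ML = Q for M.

L is on the right of M, so right-multiply by L⁻¹: M = QL⁻¹.
det L = 4, so L⁻¹ = [[1/2, -1/4, 5/4], [3/2, -3/4, 11/4], [7/2, -5/4, 25/4]].
M = QL⁻¹ = [[14, 5, -5], [39, -17, 0]] · [[1/2, -1/4, 5/4], [3/2, -3/4, 11/4], [7/2, -5/4, 25/4]] = [[-3, -1, 0], [-6, 3, 2]].

M = [[-3, -1, 0], [-6, 3, 2]]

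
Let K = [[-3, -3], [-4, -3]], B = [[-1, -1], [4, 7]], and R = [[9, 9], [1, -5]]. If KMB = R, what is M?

Left-multiply by K⁻¹ and right-multiply by B⁻¹: M = K⁻¹RB⁻¹.
K has determinant -3; K⁻¹ = [[1, -1], [-4/3, 1]].
B has determinant -3; B⁻¹ = [[-7/3, -1/3], [4/3, 1/3]].
K⁻¹R = [[8, 14], [-11, -17]].
M = (K⁻¹R)B⁻¹ = [[0, 2], [3, -2]].

M = [[0, 2], [3, -2]]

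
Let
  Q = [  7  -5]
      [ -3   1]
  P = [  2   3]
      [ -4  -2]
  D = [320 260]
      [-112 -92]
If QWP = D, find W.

W = [[5, -5], [-3, 4]]

W = Q⁻¹DP⁻¹ (apply Q⁻¹ on the left and P⁻¹ on the right).
det Q = -8, so Q⁻¹ = [[-1/8, -5/8], [-3/8, -7/8]].
P has determinant 8; P⁻¹ = [[-1/4, -3/8], [1/2, 1/4]].
Q⁻¹D = [[30, 25], [-22, -17]].
W = (Q⁻¹D)P⁻¹ = [[5, -5], [-3, 4]].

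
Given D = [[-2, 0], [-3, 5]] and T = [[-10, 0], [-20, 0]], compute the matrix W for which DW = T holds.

Since D multiplies W on the left, W = D⁻¹T.
det D = -10; the adjugate gives D⁻¹ = [[-1/2, 0], [-3/10, 1/5]].
W = D⁻¹T = [[-1/2, 0], [-3/10, 1/5]] · [[-10, 0], [-20, 0]] = [[5, 0], [-1, 0]].

W = [[5, 0], [-1, 0]]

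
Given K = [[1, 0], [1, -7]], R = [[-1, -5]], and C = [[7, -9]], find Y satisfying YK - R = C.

YK = C + R = [[6, -14]].
Since K sits to the right of Y, Y = (C + R)K⁻¹.
det K = -7; the adjugate gives K⁻¹ = [[1, 0], [1/7, -1/7]].
Y = (C + R)K⁻¹ = [[4, 2]].

Y = [[4, 2]]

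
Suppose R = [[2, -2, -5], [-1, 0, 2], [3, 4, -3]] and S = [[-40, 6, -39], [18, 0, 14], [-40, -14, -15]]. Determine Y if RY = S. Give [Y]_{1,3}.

-4

Since R multiplies Y on the left, Y = R⁻¹S.
det R = -2, so R⁻¹ = [[4, 13, 2], [-3/2, -9/2, -1/2], [2, 7, 1]].
Y = R⁻¹S = [[4, 13, 2], [-3/2, -9/2, -1/2], [2, 7, 1]] · [[-40, 6, -39], [18, 0, 14], [-40, -14, -15]] = [[-6, -4, -4], [-1, -2, 3], [6, -2, 5]].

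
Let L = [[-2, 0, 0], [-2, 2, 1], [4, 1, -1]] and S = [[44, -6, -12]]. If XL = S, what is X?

Since L sits to the right of X, X = SL⁻¹.
det L = 6, so L⁻¹ = [[-1/2, 0, 0], [1/3, 1/3, 1/3], [-5/3, 1/3, -2/3]].
X = SL⁻¹ = [[44, -6, -12]] · [[-1/2, 0, 0], [1/3, 1/3, 1/3], [-5/3, 1/3, -2/3]] = [[-4, -6, 6]].

X = [[-4, -6, 6]]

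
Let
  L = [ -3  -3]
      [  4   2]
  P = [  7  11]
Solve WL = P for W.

Right-multiplying both sides by L⁻¹ gives W = PL⁻¹.
L has determinant 6; L⁻¹ = [[1/3, 1/2], [-2/3, -1/2]].
W = PL⁻¹ = [[7, 11]] · [[1/3, 1/2], [-2/3, -1/2]] = [[-5, -2]].

W = [[-5, -2]]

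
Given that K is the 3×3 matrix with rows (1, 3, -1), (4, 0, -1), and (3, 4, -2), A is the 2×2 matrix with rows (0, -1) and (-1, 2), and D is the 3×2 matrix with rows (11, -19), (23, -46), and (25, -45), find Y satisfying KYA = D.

Left-multiply by K⁻¹ and right-multiply by A⁻¹: Y = K⁻¹DA⁻¹.
det K = 3, so K⁻¹ = [[4/3, 2/3, -1], [5/3, 1/3, -1], [16/3, 5/3, -4]].
det A = -1, so A⁻¹ = [[-2, -1], [-1, 0]].
K⁻¹D = [[5, -11], [1, -2], [-3, 2]].
Y = (K⁻¹D)A⁻¹ = [[1, -5], [0, -1], [4, 3]].

Y = [[1, -5], [0, -1], [4, 3]]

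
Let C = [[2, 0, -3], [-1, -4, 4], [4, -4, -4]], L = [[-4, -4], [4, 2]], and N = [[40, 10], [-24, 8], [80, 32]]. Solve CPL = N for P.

P = [[-2, 0], [0, -1], [-3, -5]]

Left-multiply by C⁻¹ and right-multiply by L⁻¹: P = C⁻¹NL⁻¹.
det C = 4; the adjugate gives C⁻¹ = [[8, 3, -3], [3, 1, -5/4], [5, 2, -2]].
det L = 8; the adjugate gives L⁻¹ = [[1/4, 1/2], [-1/2, -1/2]].
C⁻¹N = [[8, 8], [-4, -2], [-8, 2]].
P = (C⁻¹N)L⁻¹ = [[-2, 0], [0, -1], [-3, -5]].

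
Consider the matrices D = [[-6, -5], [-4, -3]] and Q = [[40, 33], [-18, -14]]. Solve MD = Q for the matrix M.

Right-multiplying both sides by D⁻¹ gives M = QD⁻¹.
det D = -2; the adjugate gives D⁻¹ = [[3/2, -5/2], [-2, 3]].
M = QD⁻¹ = [[40, 33], [-18, -14]] · [[3/2, -5/2], [-2, 3]] = [[-6, -1], [1, 3]].

M = [[-6, -1], [1, 3]]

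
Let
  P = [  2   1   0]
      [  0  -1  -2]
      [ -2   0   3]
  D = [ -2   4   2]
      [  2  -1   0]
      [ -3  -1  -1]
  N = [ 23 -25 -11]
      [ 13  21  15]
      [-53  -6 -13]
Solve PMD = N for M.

M = [[-3, -1, 1], [-1, 2, -5], [-2, -3, 5]]

Isolating M: multiply by P⁻¹ from the left and D⁻¹ from the right, so M = P⁻¹ND⁻¹.
P has determinant -2; P⁻¹ = [[3/2, 3/2, 1], [-2, -3, -2], [1, 1, 1]].
det D = -4; the adjugate gives D⁻¹ = [[-1/4, -1/2, -1/2], [-1/2, -2, -1], [5/4, 7/2, 3/2]].
P⁻¹N = [[1, -12, -7], [21, -1, 3], [-17, -10, -9]].
M = (P⁻¹N)D⁻¹ = [[-3, -1, 1], [-1, 2, -5], [-2, -3, 5]].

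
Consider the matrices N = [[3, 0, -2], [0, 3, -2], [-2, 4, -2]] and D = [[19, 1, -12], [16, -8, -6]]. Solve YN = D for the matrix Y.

Y = [[5, 3, -2], [6, -4, 1]]

N is on the right of Y, so right-multiply by N⁻¹: Y = DN⁻¹.
det N = -6; the adjugate gives N⁻¹ = [[-1/3, 4/3, -1], [-2/3, 5/3, -1], [-1, 2, -3/2]].
Y = DN⁻¹ = [[19, 1, -12], [16, -8, -6]] · [[-1/3, 4/3, -1], [-2/3, 5/3, -1], [-1, 2, -3/2]] = [[5, 3, -2], [6, -4, 1]].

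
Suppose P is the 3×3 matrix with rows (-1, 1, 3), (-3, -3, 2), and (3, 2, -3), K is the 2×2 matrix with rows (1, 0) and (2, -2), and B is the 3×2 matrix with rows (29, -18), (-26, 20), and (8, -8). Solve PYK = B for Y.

Y = [[1, -1], [3, 5], [3, 1]]

Isolating Y: multiply by P⁻¹ from the left and K⁻¹ from the right, so Y = P⁻¹BK⁻¹.
P has determinant 1; P⁻¹ = [[5, 9, 11], [-3, -6, -7], [3, 5, 6]].
det K = -2, so K⁻¹ = [[1, 0], [1, -1/2]].
P⁻¹B = [[-1, 2], [13, -10], [5, -2]].
Y = (P⁻¹B)K⁻¹ = [[1, -1], [3, 5], [3, 1]].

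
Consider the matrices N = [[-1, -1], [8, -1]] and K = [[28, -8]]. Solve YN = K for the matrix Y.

Right-multiplying both sides by N⁻¹ gives Y = KN⁻¹.
det N = 9; the adjugate gives N⁻¹ = [[-1/9, 1/9], [-8/9, -1/9]].
Y = KN⁻¹ = [[28, -8]] · [[-1/9, 1/9], [-8/9, -1/9]] = [[4, 4]].

Y = [[4, 4]]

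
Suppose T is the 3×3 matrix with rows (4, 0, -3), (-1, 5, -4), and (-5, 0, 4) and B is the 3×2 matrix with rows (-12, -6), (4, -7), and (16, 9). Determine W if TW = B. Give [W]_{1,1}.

Since T multiplies W on the left, W = T⁻¹B.
T has determinant 5; T⁻¹ = [[4, 0, 3], [24/5, 1/5, 19/5], [5, 0, 4]].
W = T⁻¹B = [[4, 0, 3], [24/5, 1/5, 19/5], [5, 0, 4]] · [[-12, -6], [4, -7], [16, 9]] = [[0, 3], [4, 4], [4, 6]].

0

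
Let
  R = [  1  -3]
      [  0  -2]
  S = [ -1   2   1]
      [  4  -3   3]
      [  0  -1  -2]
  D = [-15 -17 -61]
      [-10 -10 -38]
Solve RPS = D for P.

Left-multiply by R⁻¹ and right-multiply by S⁻¹: P = R⁻¹DS⁻¹.
det R = -2, so R⁻¹ = [[1, -3/2], [0, -1/2]].
det S = 3, so S⁻¹ = [[3, 1, 3], [8/3, 2/3, 7/3], [-4/3, -1/3, -5/3]].
R⁻¹D = [[0, -2, -4], [5, 5, 19]].
P = (R⁻¹D)S⁻¹ = [[0, 0, 2], [3, 2, -5]].

P = [[0, 0, 2], [3, 2, -5]]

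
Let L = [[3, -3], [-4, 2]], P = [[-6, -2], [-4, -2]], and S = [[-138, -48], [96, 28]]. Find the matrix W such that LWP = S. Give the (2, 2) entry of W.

Isolating W: multiply by L⁻¹ from the left and P⁻¹ from the right, so W = L⁻¹SP⁻¹.
det L = -6, so L⁻¹ = [[-1/3, -1/2], [-2/3, -1/2]].
P has determinant 4; P⁻¹ = [[-1/2, 1/2], [1, -3/2]].
L⁻¹S = [[-2, 2], [44, 18]].
W = (L⁻¹S)P⁻¹ = [[3, -4], [-4, -5]].

-5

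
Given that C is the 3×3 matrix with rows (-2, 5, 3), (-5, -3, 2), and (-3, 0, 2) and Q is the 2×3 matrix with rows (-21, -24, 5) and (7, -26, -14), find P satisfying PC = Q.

P = [[-3, 3, 4], [-4, 2, -3]]

C is on the right of P, so right-multiply by C⁻¹: P = QC⁻¹.
det C = 5, so C⁻¹ = [[-6/5, -2, 19/5], [4/5, 1, -11/5], [-9/5, -3, 31/5]].
P = QC⁻¹ = [[-21, -24, 5], [7, -26, -14]] · [[-6/5, -2, 19/5], [4/5, 1, -11/5], [-9/5, -3, 31/5]] = [[-3, 3, 4], [-4, 2, -3]].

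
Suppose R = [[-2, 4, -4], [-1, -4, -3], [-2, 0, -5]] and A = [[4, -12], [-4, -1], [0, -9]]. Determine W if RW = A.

Left-multiplying both sides by R⁻¹ gives W = R⁻¹A.
det R = -4, so R⁻¹ = [[-5, -5, 7], [-1/4, -1/2, 1/2], [2, 2, -3]].
W = R⁻¹A = [[-5, -5, 7], [-1/4, -1/2, 1/2], [2, 2, -3]] · [[4, -12], [-4, -1], [0, -9]] = [[0, 2], [1, -1], [0, 1]].

W = [[0, 2], [1, -1], [0, 1]]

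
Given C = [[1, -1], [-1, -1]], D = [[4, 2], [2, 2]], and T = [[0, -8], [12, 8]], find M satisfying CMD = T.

Isolating M: multiply by C⁻¹ from the left and D⁻¹ from the right, so M = C⁻¹TD⁻¹.
C has determinant -2; C⁻¹ = [[1/2, -1/2], [-1/2, -1/2]].
det D = 4; the adjugate gives D⁻¹ = [[1/2, -1/2], [-1/2, 1]].
C⁻¹T = [[-6, -8], [-6, 0]].
M = (C⁻¹T)D⁻¹ = [[1, -5], [-3, 3]].

M = [[1, -5], [-3, 3]]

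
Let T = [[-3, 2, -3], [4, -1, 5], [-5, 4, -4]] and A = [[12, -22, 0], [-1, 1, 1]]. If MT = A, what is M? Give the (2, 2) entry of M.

Since T sits to the right of M, M = AT⁻¹.
T has determinant -3; T⁻¹ = [[16/3, 4/3, -7/3], [3, 1, -1], [-11/3, -2/3, 5/3]].
M = AT⁻¹ = [[12, -22, 0], [-1, 1, 1]] · [[16/3, 4/3, -7/3], [3, 1, -1], [-11/3, -2/3, 5/3]] = [[-2, -6, -6], [-6, -1, 3]].

-1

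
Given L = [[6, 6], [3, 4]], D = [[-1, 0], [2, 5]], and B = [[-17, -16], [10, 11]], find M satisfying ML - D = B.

ML = B + D = [[-18, -16], [12, 16]].
L is on the right of M, so right-multiply by L⁻¹: M = (B + D)L⁻¹.
det L = 6; the adjugate gives L⁻¹ = [[2/3, -1], [-1/2, 1]].
M = (B + D)L⁻¹ = [[-4, 2], [0, 4]].

M = [[-4, 2], [0, 4]]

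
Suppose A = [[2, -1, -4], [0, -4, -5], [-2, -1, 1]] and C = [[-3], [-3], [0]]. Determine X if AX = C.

Since A multiplies X on the left, X = A⁻¹C.
det A = 4; the adjugate gives A⁻¹ = [[-9/4, 5/4, -11/4], [5/2, -3/2, 5/2], [-2, 1, -2]].
X = A⁻¹C = [[-9/4, 5/4, -11/4], [5/2, -3/2, 5/2], [-2, 1, -2]] · [[-3], [-3], [0]] = [[3], [-3], [3]].

X = [[3], [-3], [3]]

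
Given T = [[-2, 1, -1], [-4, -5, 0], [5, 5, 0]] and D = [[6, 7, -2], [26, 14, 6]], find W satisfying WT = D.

W = [[2, 5, 6], [-6, -6, -2]]

Right-multiplying both sides by T⁻¹ gives W = DT⁻¹.
det T = -5; the adjugate gives T⁻¹ = [[0, 1, 1], [0, -1, -4/5], [-1, -3, -14/5]].
W = DT⁻¹ = [[6, 7, -2], [26, 14, 6]] · [[0, 1, 1], [0, -1, -4/5], [-1, -3, -14/5]] = [[2, 5, 6], [-6, -6, -2]].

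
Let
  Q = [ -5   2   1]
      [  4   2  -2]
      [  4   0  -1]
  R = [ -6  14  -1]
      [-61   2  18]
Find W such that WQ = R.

Right-multiplying both sides by Q⁻¹ gives W = RQ⁻¹.
det Q = -6; the adjugate gives Q⁻¹ = [[1/3, -1/3, 1], [2/3, -1/6, 1], [4/3, -4/3, 3]].
W = RQ⁻¹ = [[-6, 14, -1], [-61, 2, 18]] · [[1/3, -1/3, 1], [2/3, -1/6, 1], [4/3, -4/3, 3]] = [[6, 1, 5], [5, -4, -5]].

W = [[6, 1, 5], [5, -4, -5]]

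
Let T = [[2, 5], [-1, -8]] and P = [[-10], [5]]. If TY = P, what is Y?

Y = [[-5], [0]]

Since T multiplies Y on the left, Y = T⁻¹P.
T has determinant -11; T⁻¹ = [[8/11, 5/11], [-1/11, -2/11]].
Y = T⁻¹P = [[8/11, 5/11], [-1/11, -2/11]] · [[-10], [5]] = [[-5], [0]].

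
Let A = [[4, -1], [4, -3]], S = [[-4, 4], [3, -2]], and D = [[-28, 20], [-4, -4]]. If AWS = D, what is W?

W = A⁻¹DS⁻¹ (apply A⁻¹ on the left and S⁻¹ on the right).
A has determinant -8; A⁻¹ = [[3/8, -1/8], [1/2, -1/2]].
det S = -4, so S⁻¹ = [[1/2, 1], [3/4, 1]].
A⁻¹D = [[-10, 8], [-12, 12]].
W = (A⁻¹D)S⁻¹ = [[1, -2], [3, 0]].

W = [[1, -2], [3, 0]]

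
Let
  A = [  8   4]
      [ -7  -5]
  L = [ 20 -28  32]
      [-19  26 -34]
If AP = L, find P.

A is on the left of P, so left-multiply by A⁻¹: P = A⁻¹L.
A has determinant -12; A⁻¹ = [[5/12, 1/3], [-7/12, -2/3]].
P = A⁻¹L = [[5/12, 1/3], [-7/12, -2/3]] · [[20, -28, 32], [-19, 26, -34]] = [[2, -3, 2], [1, -1, 4]].

P = [[2, -3, 2], [1, -1, 4]]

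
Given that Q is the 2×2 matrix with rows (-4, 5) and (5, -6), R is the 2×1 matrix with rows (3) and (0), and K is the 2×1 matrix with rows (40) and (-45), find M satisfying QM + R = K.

QM = K − R = [[37], [-45]].
Left-multiplying both sides by Q⁻¹ gives M = Q⁻¹(K − R).
Q has determinant -1; Q⁻¹ = [[6, 5], [5, 4]].
M = Q⁻¹(K − R) = [[-3], [5]].

M = [[-3], [5]]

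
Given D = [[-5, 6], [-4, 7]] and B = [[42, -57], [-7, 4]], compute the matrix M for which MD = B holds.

Right-multiplying both sides by D⁻¹ gives M = BD⁻¹.
det D = -11; the adjugate gives D⁻¹ = [[-7/11, 6/11], [-4/11, 5/11]].
M = BD⁻¹ = [[42, -57], [-7, 4]] · [[-7/11, 6/11], [-4/11, 5/11]] = [[-6, -3], [3, -2]].

M = [[-6, -3], [3, -2]]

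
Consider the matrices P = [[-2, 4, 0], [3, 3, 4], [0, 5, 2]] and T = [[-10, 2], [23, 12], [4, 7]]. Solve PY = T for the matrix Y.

Left-multiplying both sides by P⁻¹ gives Y = P⁻¹T.
P has determinant 4; P⁻¹ = [[-7/2, -2, 4], [-3/2, -1, 2], [15/4, 5/2, -9/2]].
Y = P⁻¹T = [[-7/2, -2, 4], [-3/2, -1, 2], [15/4, 5/2, -9/2]] · [[-10, 2], [23, 12], [4, 7]] = [[5, -3], [0, -1], [2, 6]].

Y = [[5, -3], [0, -1], [2, 6]]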